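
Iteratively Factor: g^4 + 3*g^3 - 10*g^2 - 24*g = (g + 2)*(g^3 + g^2 - 12*g) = g*(g + 2)*(g^2 + g - 12) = g*(g - 3)*(g + 2)*(g + 4)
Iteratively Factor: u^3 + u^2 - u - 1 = (u + 1)*(u^2 - 1) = (u + 1)^2*(u - 1)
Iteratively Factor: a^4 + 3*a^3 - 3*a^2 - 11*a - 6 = (a + 3)*(a^3 - 3*a - 2) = (a + 1)*(a + 3)*(a^2 - a - 2) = (a - 2)*(a + 1)*(a + 3)*(a + 1)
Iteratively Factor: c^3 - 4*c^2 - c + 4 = (c - 4)*(c^2 - 1) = (c - 4)*(c + 1)*(c - 1)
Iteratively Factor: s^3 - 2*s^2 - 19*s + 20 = (s - 5)*(s^2 + 3*s - 4) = (s - 5)*(s - 1)*(s + 4)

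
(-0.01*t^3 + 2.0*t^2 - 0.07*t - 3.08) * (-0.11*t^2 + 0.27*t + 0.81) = 0.0011*t^5 - 0.2227*t^4 + 0.5396*t^3 + 1.9399*t^2 - 0.8883*t - 2.4948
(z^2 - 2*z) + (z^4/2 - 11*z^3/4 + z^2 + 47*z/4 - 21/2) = z^4/2 - 11*z^3/4 + 2*z^2 + 39*z/4 - 21/2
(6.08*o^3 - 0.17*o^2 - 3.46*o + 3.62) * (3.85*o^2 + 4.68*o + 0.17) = 23.408*o^5 + 27.7999*o^4 - 13.083*o^3 - 2.2847*o^2 + 16.3534*o + 0.6154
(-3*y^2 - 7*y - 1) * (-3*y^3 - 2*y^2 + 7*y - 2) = 9*y^5 + 27*y^4 - 4*y^3 - 41*y^2 + 7*y + 2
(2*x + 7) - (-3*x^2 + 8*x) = 3*x^2 - 6*x + 7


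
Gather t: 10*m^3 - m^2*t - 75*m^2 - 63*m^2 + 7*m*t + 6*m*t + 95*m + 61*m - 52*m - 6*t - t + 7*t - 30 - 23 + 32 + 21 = 10*m^3 - 138*m^2 + 104*m + t*(-m^2 + 13*m)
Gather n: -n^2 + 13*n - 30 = -n^2 + 13*n - 30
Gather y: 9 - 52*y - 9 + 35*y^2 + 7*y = 35*y^2 - 45*y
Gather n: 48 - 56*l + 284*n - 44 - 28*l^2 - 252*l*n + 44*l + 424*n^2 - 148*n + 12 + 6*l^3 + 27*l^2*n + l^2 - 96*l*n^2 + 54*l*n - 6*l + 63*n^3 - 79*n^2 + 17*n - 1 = 6*l^3 - 27*l^2 - 18*l + 63*n^3 + n^2*(345 - 96*l) + n*(27*l^2 - 198*l + 153) + 15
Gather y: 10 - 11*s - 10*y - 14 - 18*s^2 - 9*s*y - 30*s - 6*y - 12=-18*s^2 - 41*s + y*(-9*s - 16) - 16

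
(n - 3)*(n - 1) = n^2 - 4*n + 3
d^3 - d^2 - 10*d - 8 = (d - 4)*(d + 1)*(d + 2)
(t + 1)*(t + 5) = t^2 + 6*t + 5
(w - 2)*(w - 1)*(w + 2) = w^3 - w^2 - 4*w + 4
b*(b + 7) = b^2 + 7*b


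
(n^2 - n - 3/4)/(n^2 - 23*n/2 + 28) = (4*n^2 - 4*n - 3)/(2*(2*n^2 - 23*n + 56))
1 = 1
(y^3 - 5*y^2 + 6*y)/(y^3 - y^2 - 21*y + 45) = y*(y - 2)/(y^2 + 2*y - 15)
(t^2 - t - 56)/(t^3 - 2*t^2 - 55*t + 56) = 1/(t - 1)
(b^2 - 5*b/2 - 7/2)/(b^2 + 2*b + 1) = (b - 7/2)/(b + 1)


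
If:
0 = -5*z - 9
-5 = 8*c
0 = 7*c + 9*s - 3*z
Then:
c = -5/8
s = -41/360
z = -9/5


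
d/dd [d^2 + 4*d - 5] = 2*d + 4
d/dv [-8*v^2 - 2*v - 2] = -16*v - 2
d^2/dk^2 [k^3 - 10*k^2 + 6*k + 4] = 6*k - 20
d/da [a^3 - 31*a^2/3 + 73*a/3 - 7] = 3*a^2 - 62*a/3 + 73/3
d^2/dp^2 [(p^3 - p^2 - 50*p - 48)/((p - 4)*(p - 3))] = 40*(-p^3 - 18*p^2 + 162*p - 306)/(p^6 - 21*p^5 + 183*p^4 - 847*p^3 + 2196*p^2 - 3024*p + 1728)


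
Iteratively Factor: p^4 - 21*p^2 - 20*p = (p - 5)*(p^3 + 5*p^2 + 4*p) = (p - 5)*(p + 1)*(p^2 + 4*p) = (p - 5)*(p + 1)*(p + 4)*(p)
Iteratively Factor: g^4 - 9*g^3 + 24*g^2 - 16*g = (g)*(g^3 - 9*g^2 + 24*g - 16) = g*(g - 1)*(g^2 - 8*g + 16) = g*(g - 4)*(g - 1)*(g - 4)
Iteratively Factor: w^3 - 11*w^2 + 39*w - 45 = (w - 5)*(w^2 - 6*w + 9) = (w - 5)*(w - 3)*(w - 3)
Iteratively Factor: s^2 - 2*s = (s - 2)*(s)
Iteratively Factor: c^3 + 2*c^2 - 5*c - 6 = (c + 1)*(c^2 + c - 6) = (c - 2)*(c + 1)*(c + 3)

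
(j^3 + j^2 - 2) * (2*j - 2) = 2*j^4 - 2*j^2 - 4*j + 4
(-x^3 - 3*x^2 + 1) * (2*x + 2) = -2*x^4 - 8*x^3 - 6*x^2 + 2*x + 2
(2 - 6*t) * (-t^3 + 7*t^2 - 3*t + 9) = 6*t^4 - 44*t^3 + 32*t^2 - 60*t + 18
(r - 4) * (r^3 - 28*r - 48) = r^4 - 4*r^3 - 28*r^2 + 64*r + 192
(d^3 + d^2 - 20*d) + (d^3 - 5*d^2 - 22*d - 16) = 2*d^3 - 4*d^2 - 42*d - 16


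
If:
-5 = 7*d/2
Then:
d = -10/7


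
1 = 1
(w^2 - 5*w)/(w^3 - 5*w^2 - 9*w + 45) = w/(w^2 - 9)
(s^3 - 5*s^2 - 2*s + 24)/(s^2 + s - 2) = (s^2 - 7*s + 12)/(s - 1)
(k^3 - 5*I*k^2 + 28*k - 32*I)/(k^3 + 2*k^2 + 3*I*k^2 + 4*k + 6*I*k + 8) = (k - 8*I)/(k + 2)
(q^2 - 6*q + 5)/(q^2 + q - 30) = (q - 1)/(q + 6)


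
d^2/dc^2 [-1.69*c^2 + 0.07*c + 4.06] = -3.38000000000000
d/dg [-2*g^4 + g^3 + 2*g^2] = g*(-8*g^2 + 3*g + 4)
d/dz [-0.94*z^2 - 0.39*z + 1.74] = -1.88*z - 0.39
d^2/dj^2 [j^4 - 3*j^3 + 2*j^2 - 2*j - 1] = 12*j^2 - 18*j + 4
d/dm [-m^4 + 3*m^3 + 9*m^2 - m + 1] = -4*m^3 + 9*m^2 + 18*m - 1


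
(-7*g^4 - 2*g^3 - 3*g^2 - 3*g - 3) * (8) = -56*g^4 - 16*g^3 - 24*g^2 - 24*g - 24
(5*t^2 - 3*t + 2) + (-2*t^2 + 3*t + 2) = 3*t^2 + 4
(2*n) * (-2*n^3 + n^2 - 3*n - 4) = -4*n^4 + 2*n^3 - 6*n^2 - 8*n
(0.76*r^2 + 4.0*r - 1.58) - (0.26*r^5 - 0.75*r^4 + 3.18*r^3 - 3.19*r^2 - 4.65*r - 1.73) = -0.26*r^5 + 0.75*r^4 - 3.18*r^3 + 3.95*r^2 + 8.65*r + 0.15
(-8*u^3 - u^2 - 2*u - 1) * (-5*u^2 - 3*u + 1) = 40*u^5 + 29*u^4 + 5*u^3 + 10*u^2 + u - 1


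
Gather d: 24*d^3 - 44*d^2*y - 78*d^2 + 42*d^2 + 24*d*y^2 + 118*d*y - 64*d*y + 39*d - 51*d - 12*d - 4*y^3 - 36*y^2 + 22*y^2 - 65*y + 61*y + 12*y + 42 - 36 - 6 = 24*d^3 + d^2*(-44*y - 36) + d*(24*y^2 + 54*y - 24) - 4*y^3 - 14*y^2 + 8*y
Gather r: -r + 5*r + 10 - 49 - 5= 4*r - 44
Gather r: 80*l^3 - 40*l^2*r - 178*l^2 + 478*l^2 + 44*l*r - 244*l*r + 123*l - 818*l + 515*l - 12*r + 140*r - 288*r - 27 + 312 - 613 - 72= 80*l^3 + 300*l^2 - 180*l + r*(-40*l^2 - 200*l - 160) - 400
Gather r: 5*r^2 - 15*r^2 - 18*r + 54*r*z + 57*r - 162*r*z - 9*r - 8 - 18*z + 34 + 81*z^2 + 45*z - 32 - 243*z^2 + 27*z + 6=-10*r^2 + r*(30 - 108*z) - 162*z^2 + 54*z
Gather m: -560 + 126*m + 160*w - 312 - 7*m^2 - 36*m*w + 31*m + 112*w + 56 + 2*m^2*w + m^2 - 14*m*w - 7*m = m^2*(2*w - 6) + m*(150 - 50*w) + 272*w - 816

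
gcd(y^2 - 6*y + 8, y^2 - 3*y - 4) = y - 4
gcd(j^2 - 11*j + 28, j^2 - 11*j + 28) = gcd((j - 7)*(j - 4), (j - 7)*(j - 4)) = j^2 - 11*j + 28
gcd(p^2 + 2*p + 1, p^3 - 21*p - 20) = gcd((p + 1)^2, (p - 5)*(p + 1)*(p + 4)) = p + 1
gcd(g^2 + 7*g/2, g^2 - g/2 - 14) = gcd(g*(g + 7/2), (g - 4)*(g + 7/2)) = g + 7/2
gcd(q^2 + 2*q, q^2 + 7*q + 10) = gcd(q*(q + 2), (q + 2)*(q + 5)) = q + 2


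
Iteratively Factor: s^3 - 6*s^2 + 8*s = (s - 2)*(s^2 - 4*s) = s*(s - 2)*(s - 4)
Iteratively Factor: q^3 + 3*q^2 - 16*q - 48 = (q + 3)*(q^2 - 16) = (q - 4)*(q + 3)*(q + 4)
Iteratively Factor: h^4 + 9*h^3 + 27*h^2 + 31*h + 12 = (h + 3)*(h^3 + 6*h^2 + 9*h + 4) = (h + 1)*(h + 3)*(h^2 + 5*h + 4) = (h + 1)^2*(h + 3)*(h + 4)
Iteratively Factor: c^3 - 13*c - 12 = (c + 1)*(c^2 - c - 12) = (c + 1)*(c + 3)*(c - 4)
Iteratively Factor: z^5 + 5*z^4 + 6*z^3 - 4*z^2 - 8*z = (z - 1)*(z^4 + 6*z^3 + 12*z^2 + 8*z) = z*(z - 1)*(z^3 + 6*z^2 + 12*z + 8) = z*(z - 1)*(z + 2)*(z^2 + 4*z + 4) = z*(z - 1)*(z + 2)^2*(z + 2)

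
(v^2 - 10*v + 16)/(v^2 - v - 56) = (v - 2)/(v + 7)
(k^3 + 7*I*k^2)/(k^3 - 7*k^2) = (k + 7*I)/(k - 7)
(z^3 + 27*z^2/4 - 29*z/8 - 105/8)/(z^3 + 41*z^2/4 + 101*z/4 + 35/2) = (z - 3/2)/(z + 2)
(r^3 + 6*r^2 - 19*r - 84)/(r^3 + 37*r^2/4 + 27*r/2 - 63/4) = 4*(r - 4)/(4*r - 3)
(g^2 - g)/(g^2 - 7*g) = (g - 1)/(g - 7)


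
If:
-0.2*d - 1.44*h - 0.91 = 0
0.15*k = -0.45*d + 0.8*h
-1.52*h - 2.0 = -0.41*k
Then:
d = -1.83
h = -0.38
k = 3.48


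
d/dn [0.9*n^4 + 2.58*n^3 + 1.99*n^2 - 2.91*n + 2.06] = 3.6*n^3 + 7.74*n^2 + 3.98*n - 2.91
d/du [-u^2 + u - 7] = 1 - 2*u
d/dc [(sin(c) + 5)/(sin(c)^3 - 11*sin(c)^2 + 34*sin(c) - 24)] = (-2*sin(c)^3 - 4*sin(c)^2 + 110*sin(c) - 194)*cos(c)/(sin(c)^3 - 11*sin(c)^2 + 34*sin(c) - 24)^2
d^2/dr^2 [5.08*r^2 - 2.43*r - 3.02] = 10.1600000000000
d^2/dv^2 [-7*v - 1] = 0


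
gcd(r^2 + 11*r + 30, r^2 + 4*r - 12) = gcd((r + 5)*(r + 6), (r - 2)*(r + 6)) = r + 6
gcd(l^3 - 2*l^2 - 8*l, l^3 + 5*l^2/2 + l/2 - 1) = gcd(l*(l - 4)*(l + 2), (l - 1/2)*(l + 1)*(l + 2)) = l + 2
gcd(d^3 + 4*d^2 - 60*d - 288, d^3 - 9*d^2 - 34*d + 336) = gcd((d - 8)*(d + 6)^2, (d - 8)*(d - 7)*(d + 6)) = d^2 - 2*d - 48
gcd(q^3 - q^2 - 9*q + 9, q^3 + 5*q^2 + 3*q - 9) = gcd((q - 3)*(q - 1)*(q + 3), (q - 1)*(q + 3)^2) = q^2 + 2*q - 3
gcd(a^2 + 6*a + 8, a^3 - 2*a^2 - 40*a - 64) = a^2 + 6*a + 8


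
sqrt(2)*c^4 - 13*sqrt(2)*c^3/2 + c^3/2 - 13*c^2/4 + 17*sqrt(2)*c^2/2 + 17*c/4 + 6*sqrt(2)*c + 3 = (c - 4)*(c - 3)*(c + 1/2)*(sqrt(2)*c + 1/2)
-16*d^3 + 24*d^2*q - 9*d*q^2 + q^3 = (-4*d + q)^2*(-d + q)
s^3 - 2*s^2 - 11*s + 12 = (s - 4)*(s - 1)*(s + 3)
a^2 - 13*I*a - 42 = (a - 7*I)*(a - 6*I)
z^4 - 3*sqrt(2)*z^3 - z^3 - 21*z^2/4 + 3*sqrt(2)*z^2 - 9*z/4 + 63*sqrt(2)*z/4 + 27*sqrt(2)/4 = (z - 3)*(z + 1/2)*(z + 3/2)*(z - 3*sqrt(2))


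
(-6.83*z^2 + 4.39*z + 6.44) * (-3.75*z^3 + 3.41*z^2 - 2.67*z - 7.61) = 25.6125*z^5 - 39.7528*z^4 + 9.056*z^3 + 62.2154*z^2 - 50.6027*z - 49.0084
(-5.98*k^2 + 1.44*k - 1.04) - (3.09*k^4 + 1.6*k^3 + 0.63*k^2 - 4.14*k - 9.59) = -3.09*k^4 - 1.6*k^3 - 6.61*k^2 + 5.58*k + 8.55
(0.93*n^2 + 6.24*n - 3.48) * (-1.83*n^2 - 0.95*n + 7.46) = -1.7019*n^4 - 12.3027*n^3 + 7.3782*n^2 + 49.8564*n - 25.9608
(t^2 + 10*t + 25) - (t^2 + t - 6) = 9*t + 31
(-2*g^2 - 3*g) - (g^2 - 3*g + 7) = -3*g^2 - 7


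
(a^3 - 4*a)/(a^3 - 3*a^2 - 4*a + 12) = a/(a - 3)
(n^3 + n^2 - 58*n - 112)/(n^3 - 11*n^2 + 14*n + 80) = (n + 7)/(n - 5)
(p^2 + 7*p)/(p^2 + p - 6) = p*(p + 7)/(p^2 + p - 6)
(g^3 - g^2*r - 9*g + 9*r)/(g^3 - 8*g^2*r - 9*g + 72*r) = (-g + r)/(-g + 8*r)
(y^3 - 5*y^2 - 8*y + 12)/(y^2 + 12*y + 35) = (y^3 - 5*y^2 - 8*y + 12)/(y^2 + 12*y + 35)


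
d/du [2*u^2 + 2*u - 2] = 4*u + 2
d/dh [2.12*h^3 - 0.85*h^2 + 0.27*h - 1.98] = 6.36*h^2 - 1.7*h + 0.27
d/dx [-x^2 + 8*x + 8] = 8 - 2*x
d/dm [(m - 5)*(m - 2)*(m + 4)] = 3*m^2 - 6*m - 18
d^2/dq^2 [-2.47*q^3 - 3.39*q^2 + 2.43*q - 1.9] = -14.82*q - 6.78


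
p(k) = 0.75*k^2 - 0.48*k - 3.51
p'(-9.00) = -13.98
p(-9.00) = 61.56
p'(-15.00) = -22.98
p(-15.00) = 172.44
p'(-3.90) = -6.33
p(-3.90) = 9.77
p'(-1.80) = -3.18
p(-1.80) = -0.22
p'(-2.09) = -3.62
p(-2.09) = 0.77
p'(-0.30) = -0.93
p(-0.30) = -3.30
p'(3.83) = 5.26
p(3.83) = 5.65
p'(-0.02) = -0.51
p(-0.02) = -3.50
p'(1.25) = 1.40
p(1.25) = -2.94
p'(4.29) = 5.96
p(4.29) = 8.23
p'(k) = 1.5*k - 0.48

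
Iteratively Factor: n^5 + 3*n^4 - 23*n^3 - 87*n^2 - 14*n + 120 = (n - 1)*(n^4 + 4*n^3 - 19*n^2 - 106*n - 120) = (n - 5)*(n - 1)*(n^3 + 9*n^2 + 26*n + 24) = (n - 5)*(n - 1)*(n + 4)*(n^2 + 5*n + 6) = (n - 5)*(n - 1)*(n + 3)*(n + 4)*(n + 2)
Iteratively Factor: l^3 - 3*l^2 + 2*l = (l)*(l^2 - 3*l + 2) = l*(l - 1)*(l - 2)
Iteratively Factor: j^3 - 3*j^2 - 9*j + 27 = (j - 3)*(j^2 - 9) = (j - 3)^2*(j + 3)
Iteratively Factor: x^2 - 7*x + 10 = (x - 2)*(x - 5)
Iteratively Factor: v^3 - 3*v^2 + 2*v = (v - 2)*(v^2 - v) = (v - 2)*(v - 1)*(v)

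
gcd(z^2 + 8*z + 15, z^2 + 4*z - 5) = z + 5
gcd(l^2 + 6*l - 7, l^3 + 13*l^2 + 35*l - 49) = l^2 + 6*l - 7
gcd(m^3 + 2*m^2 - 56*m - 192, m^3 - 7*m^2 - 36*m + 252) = m + 6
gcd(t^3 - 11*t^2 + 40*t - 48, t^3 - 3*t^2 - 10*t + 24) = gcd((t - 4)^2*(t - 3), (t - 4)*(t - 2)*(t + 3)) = t - 4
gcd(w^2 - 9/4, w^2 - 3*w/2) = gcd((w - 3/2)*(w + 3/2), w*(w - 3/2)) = w - 3/2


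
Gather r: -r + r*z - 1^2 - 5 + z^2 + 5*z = r*(z - 1) + z^2 + 5*z - 6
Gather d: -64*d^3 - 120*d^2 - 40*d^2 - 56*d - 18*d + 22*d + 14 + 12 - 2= -64*d^3 - 160*d^2 - 52*d + 24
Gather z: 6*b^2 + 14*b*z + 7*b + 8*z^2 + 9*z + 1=6*b^2 + 7*b + 8*z^2 + z*(14*b + 9) + 1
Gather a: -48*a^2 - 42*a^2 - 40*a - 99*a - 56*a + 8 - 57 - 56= -90*a^2 - 195*a - 105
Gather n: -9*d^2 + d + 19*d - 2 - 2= -9*d^2 + 20*d - 4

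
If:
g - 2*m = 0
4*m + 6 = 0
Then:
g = -3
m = -3/2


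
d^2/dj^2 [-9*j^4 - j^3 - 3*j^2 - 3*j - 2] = -108*j^2 - 6*j - 6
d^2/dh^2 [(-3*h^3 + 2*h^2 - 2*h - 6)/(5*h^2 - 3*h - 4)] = 2*(-107*h^3 - 438*h^2 + 6*h - 118)/(125*h^6 - 225*h^5 - 165*h^4 + 333*h^3 + 132*h^2 - 144*h - 64)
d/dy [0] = 0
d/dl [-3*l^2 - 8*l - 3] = -6*l - 8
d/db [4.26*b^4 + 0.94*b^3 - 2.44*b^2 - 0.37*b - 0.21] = 17.04*b^3 + 2.82*b^2 - 4.88*b - 0.37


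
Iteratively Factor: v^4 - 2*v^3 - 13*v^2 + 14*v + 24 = (v - 4)*(v^3 + 2*v^2 - 5*v - 6) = (v - 4)*(v + 3)*(v^2 - v - 2) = (v - 4)*(v + 1)*(v + 3)*(v - 2)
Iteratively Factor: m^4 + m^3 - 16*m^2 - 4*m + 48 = (m + 2)*(m^3 - m^2 - 14*m + 24) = (m + 2)*(m + 4)*(m^2 - 5*m + 6) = (m - 3)*(m + 2)*(m + 4)*(m - 2)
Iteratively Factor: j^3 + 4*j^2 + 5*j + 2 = (j + 1)*(j^2 + 3*j + 2) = (j + 1)^2*(j + 2)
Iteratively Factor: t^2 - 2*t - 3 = (t + 1)*(t - 3)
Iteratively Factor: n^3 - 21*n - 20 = (n + 4)*(n^2 - 4*n - 5) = (n + 1)*(n + 4)*(n - 5)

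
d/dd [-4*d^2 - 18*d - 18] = -8*d - 18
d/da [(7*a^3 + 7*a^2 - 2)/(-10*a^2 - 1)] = a*(-70*a^3 - 21*a - 54)/(100*a^4 + 20*a^2 + 1)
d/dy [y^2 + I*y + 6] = 2*y + I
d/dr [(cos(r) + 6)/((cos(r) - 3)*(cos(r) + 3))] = (cos(r)^2 + 12*cos(r) + 9)*sin(r)/((cos(r) - 3)^2*(cos(r) + 3)^2)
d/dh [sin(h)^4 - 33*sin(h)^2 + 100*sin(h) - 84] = 2*(2*sin(h)^3 - 33*sin(h) + 50)*cos(h)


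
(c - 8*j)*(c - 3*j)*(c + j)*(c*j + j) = c^4*j - 10*c^3*j^2 + c^3*j + 13*c^2*j^3 - 10*c^2*j^2 + 24*c*j^4 + 13*c*j^3 + 24*j^4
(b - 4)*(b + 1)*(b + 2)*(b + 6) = b^4 + 5*b^3 - 16*b^2 - 68*b - 48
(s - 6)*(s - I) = s^2 - 6*s - I*s + 6*I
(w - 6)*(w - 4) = w^2 - 10*w + 24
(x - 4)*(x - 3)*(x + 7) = x^3 - 37*x + 84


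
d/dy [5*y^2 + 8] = 10*y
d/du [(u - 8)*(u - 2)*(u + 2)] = 3*u^2 - 16*u - 4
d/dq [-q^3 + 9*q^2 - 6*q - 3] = -3*q^2 + 18*q - 6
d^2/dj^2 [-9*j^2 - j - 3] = -18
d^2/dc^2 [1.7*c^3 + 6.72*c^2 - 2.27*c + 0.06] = 10.2*c + 13.44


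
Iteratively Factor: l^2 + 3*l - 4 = (l + 4)*(l - 1)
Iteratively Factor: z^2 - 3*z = (z)*(z - 3)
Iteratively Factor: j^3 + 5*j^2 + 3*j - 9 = (j + 3)*(j^2 + 2*j - 3) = (j + 3)^2*(j - 1)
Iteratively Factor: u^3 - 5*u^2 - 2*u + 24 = (u + 2)*(u^2 - 7*u + 12) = (u - 4)*(u + 2)*(u - 3)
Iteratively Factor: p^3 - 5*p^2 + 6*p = (p)*(p^2 - 5*p + 6) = p*(p - 3)*(p - 2)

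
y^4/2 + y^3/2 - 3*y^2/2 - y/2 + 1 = (y/2 + 1)*(y - 1)^2*(y + 1)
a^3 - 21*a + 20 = (a - 4)*(a - 1)*(a + 5)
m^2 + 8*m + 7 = (m + 1)*(m + 7)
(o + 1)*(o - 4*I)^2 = o^3 + o^2 - 8*I*o^2 - 16*o - 8*I*o - 16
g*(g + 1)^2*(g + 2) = g^4 + 4*g^3 + 5*g^2 + 2*g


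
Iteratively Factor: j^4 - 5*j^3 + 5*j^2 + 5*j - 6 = (j - 3)*(j^3 - 2*j^2 - j + 2) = (j - 3)*(j + 1)*(j^2 - 3*j + 2) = (j - 3)*(j - 2)*(j + 1)*(j - 1)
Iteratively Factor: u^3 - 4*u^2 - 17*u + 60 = (u + 4)*(u^2 - 8*u + 15) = (u - 3)*(u + 4)*(u - 5)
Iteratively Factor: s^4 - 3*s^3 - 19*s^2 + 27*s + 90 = (s + 2)*(s^3 - 5*s^2 - 9*s + 45) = (s + 2)*(s + 3)*(s^2 - 8*s + 15) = (s - 5)*(s + 2)*(s + 3)*(s - 3)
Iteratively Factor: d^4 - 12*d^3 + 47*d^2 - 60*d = (d - 3)*(d^3 - 9*d^2 + 20*d) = (d - 5)*(d - 3)*(d^2 - 4*d) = (d - 5)*(d - 4)*(d - 3)*(d)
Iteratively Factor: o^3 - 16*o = (o + 4)*(o^2 - 4*o) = o*(o + 4)*(o - 4)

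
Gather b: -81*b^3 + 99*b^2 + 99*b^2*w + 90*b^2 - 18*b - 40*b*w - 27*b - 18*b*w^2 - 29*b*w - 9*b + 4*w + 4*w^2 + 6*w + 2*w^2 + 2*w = -81*b^3 + b^2*(99*w + 189) + b*(-18*w^2 - 69*w - 54) + 6*w^2 + 12*w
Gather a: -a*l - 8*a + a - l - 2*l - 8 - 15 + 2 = a*(-l - 7) - 3*l - 21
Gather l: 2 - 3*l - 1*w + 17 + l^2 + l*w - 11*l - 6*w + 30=l^2 + l*(w - 14) - 7*w + 49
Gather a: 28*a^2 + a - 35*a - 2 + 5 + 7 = 28*a^2 - 34*a + 10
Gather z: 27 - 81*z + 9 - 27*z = 36 - 108*z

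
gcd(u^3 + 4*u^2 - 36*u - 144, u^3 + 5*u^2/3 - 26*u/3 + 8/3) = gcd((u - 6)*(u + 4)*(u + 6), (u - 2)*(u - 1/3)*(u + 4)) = u + 4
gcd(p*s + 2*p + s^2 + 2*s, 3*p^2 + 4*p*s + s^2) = p + s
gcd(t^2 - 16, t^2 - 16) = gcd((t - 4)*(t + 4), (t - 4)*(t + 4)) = t^2 - 16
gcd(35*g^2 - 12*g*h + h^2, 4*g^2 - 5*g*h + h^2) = 1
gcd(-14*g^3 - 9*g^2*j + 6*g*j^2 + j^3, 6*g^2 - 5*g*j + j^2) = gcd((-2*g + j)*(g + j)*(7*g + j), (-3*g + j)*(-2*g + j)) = 2*g - j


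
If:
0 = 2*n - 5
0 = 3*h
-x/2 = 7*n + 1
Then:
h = 0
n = 5/2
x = -37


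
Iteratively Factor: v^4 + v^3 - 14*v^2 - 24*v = (v + 3)*(v^3 - 2*v^2 - 8*v) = (v - 4)*(v + 3)*(v^2 + 2*v) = v*(v - 4)*(v + 3)*(v + 2)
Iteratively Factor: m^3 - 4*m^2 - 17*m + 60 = (m - 5)*(m^2 + m - 12) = (m - 5)*(m - 3)*(m + 4)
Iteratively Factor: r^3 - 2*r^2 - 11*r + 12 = (r - 4)*(r^2 + 2*r - 3) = (r - 4)*(r + 3)*(r - 1)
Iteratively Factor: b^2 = (b)*(b)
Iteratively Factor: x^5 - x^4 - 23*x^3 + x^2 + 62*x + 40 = (x - 2)*(x^4 + x^3 - 21*x^2 - 41*x - 20) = (x - 2)*(x + 1)*(x^3 - 21*x - 20) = (x - 2)*(x + 1)^2*(x^2 - x - 20) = (x - 5)*(x - 2)*(x + 1)^2*(x + 4)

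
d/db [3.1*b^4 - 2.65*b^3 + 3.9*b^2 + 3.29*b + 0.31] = 12.4*b^3 - 7.95*b^2 + 7.8*b + 3.29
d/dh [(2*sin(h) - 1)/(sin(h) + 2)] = 5*cos(h)/(sin(h) + 2)^2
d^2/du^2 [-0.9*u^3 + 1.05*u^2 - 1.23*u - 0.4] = 2.1 - 5.4*u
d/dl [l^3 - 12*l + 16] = 3*l^2 - 12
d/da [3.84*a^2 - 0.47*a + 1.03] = 7.68*a - 0.47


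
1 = 1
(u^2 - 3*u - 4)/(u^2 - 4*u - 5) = (u - 4)/(u - 5)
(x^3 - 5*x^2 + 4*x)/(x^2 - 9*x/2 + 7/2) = 2*x*(x - 4)/(2*x - 7)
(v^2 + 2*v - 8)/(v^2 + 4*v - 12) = (v + 4)/(v + 6)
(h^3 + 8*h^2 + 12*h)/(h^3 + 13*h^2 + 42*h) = (h + 2)/(h + 7)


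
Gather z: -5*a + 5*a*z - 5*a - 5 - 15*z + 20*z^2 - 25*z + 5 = -10*a + 20*z^2 + z*(5*a - 40)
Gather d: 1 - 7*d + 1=2 - 7*d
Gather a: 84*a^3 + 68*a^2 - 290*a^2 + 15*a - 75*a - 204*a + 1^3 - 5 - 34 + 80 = 84*a^3 - 222*a^2 - 264*a + 42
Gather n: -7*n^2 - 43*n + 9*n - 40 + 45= -7*n^2 - 34*n + 5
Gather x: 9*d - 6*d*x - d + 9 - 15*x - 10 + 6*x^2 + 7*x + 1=8*d + 6*x^2 + x*(-6*d - 8)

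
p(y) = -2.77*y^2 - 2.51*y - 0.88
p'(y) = -5.54*y - 2.51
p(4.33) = -63.68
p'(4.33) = -26.50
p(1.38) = -9.62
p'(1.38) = -10.16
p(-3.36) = -23.72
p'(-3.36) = 16.10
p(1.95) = -16.31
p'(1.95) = -13.31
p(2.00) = -16.98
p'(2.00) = -13.59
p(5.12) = -86.35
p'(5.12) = -30.87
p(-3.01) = -18.42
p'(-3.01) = 14.17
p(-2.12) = -8.01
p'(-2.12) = 9.23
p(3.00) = -33.34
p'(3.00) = -19.13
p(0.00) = -0.88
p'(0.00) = -2.51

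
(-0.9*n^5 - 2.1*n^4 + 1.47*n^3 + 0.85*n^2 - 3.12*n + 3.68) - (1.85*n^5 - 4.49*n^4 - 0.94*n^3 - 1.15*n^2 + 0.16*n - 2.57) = -2.75*n^5 + 2.39*n^4 + 2.41*n^3 + 2.0*n^2 - 3.28*n + 6.25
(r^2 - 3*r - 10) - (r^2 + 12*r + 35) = -15*r - 45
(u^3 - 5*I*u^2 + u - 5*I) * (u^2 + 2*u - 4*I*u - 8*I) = u^5 + 2*u^4 - 9*I*u^4 - 19*u^3 - 18*I*u^3 - 38*u^2 - 9*I*u^2 - 20*u - 18*I*u - 40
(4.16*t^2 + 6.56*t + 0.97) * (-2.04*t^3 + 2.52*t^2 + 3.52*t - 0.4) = -8.4864*t^5 - 2.8992*t^4 + 29.1956*t^3 + 23.8716*t^2 + 0.7904*t - 0.388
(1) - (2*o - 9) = 10 - 2*o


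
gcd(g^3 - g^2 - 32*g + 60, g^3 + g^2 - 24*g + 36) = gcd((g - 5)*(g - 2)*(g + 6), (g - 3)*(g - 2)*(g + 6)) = g^2 + 4*g - 12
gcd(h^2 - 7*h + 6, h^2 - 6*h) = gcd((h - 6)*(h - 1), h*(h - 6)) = h - 6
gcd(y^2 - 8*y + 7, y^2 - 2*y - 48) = 1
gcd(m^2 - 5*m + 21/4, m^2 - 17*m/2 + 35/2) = m - 7/2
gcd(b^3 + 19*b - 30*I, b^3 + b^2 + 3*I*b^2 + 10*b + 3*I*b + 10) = b^2 + 3*I*b + 10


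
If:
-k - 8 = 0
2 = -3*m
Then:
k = -8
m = -2/3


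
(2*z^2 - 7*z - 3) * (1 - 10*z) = -20*z^3 + 72*z^2 + 23*z - 3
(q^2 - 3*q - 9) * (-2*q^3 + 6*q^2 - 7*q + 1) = -2*q^5 + 12*q^4 - 7*q^3 - 32*q^2 + 60*q - 9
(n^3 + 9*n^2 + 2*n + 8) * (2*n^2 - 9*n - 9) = 2*n^5 + 9*n^4 - 86*n^3 - 83*n^2 - 90*n - 72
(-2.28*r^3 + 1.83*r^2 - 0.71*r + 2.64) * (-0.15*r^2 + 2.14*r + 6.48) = 0.342*r^5 - 5.1537*r^4 - 10.7517*r^3 + 9.943*r^2 + 1.0488*r + 17.1072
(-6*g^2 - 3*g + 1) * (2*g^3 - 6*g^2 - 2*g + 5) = -12*g^5 + 30*g^4 + 32*g^3 - 30*g^2 - 17*g + 5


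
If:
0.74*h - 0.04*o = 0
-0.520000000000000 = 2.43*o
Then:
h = -0.01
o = -0.21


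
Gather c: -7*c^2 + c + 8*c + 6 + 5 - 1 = -7*c^2 + 9*c + 10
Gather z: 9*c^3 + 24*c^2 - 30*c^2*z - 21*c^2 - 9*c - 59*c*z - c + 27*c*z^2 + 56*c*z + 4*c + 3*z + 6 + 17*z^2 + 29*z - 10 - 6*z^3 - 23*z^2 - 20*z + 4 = 9*c^3 + 3*c^2 - 6*c - 6*z^3 + z^2*(27*c - 6) + z*(-30*c^2 - 3*c + 12)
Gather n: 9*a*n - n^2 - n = -n^2 + n*(9*a - 1)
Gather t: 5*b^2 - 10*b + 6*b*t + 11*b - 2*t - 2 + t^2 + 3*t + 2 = 5*b^2 + b + t^2 + t*(6*b + 1)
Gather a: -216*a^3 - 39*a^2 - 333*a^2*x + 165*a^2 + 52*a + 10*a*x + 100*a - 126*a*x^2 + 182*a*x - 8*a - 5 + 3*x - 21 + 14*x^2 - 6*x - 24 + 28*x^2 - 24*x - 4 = -216*a^3 + a^2*(126 - 333*x) + a*(-126*x^2 + 192*x + 144) + 42*x^2 - 27*x - 54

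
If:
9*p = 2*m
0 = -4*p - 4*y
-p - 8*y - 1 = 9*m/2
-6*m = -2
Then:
No Solution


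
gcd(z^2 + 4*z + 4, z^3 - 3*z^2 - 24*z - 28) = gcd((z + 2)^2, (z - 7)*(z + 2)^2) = z^2 + 4*z + 4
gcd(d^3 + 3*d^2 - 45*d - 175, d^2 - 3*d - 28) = d - 7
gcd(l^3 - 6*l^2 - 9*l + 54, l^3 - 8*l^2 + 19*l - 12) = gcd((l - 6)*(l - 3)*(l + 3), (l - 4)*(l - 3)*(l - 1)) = l - 3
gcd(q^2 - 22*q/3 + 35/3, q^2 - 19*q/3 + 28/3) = q - 7/3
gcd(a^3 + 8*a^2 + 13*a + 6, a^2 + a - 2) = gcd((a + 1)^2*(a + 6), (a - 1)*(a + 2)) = 1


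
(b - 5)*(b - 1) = b^2 - 6*b + 5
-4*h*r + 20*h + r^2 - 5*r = (-4*h + r)*(r - 5)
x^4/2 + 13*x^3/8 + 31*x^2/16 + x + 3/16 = (x/2 + 1/4)*(x + 3/4)*(x + 1)^2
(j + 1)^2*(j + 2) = j^3 + 4*j^2 + 5*j + 2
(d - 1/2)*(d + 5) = d^2 + 9*d/2 - 5/2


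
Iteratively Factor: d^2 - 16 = (d - 4)*(d + 4)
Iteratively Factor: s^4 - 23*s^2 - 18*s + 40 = (s - 5)*(s^3 + 5*s^2 + 2*s - 8) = (s - 5)*(s + 4)*(s^2 + s - 2) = (s - 5)*(s - 1)*(s + 4)*(s + 2)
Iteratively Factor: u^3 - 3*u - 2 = (u + 1)*(u^2 - u - 2) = (u - 2)*(u + 1)*(u + 1)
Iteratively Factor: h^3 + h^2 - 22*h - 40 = (h + 4)*(h^2 - 3*h - 10) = (h - 5)*(h + 4)*(h + 2)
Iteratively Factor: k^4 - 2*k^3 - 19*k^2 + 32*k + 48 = (k - 3)*(k^3 + k^2 - 16*k - 16) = (k - 3)*(k + 4)*(k^2 - 3*k - 4) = (k - 4)*(k - 3)*(k + 4)*(k + 1)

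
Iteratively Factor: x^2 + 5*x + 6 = (x + 3)*(x + 2)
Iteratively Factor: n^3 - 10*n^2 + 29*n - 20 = (n - 4)*(n^2 - 6*n + 5) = (n - 4)*(n - 1)*(n - 5)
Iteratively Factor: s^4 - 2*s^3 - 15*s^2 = (s)*(s^3 - 2*s^2 - 15*s) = s^2*(s^2 - 2*s - 15) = s^2*(s + 3)*(s - 5)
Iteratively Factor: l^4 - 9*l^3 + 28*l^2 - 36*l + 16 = (l - 1)*(l^3 - 8*l^2 + 20*l - 16) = (l - 2)*(l - 1)*(l^2 - 6*l + 8) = (l - 4)*(l - 2)*(l - 1)*(l - 2)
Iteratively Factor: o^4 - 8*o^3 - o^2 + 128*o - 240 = (o - 3)*(o^3 - 5*o^2 - 16*o + 80) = (o - 5)*(o - 3)*(o^2 - 16) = (o - 5)*(o - 4)*(o - 3)*(o + 4)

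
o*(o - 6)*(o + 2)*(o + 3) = o^4 - o^3 - 24*o^2 - 36*o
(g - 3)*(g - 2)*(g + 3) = g^3 - 2*g^2 - 9*g + 18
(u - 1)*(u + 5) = u^2 + 4*u - 5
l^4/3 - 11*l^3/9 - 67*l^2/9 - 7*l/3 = l*(l/3 + 1)*(l - 7)*(l + 1/3)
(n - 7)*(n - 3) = n^2 - 10*n + 21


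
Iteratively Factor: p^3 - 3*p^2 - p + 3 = (p - 1)*(p^2 - 2*p - 3) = (p - 1)*(p + 1)*(p - 3)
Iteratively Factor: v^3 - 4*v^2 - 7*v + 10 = (v + 2)*(v^2 - 6*v + 5) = (v - 1)*(v + 2)*(v - 5)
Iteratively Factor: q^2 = (q)*(q)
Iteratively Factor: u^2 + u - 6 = (u - 2)*(u + 3)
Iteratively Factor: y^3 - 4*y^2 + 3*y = (y - 1)*(y^2 - 3*y) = (y - 3)*(y - 1)*(y)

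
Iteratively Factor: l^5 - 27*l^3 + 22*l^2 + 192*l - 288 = (l - 3)*(l^4 + 3*l^3 - 18*l^2 - 32*l + 96) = (l - 3)*(l + 4)*(l^3 - l^2 - 14*l + 24) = (l - 3)^2*(l + 4)*(l^2 + 2*l - 8) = (l - 3)^2*(l + 4)^2*(l - 2)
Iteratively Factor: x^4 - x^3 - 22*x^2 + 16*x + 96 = (x + 2)*(x^3 - 3*x^2 - 16*x + 48) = (x - 4)*(x + 2)*(x^2 + x - 12) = (x - 4)*(x + 2)*(x + 4)*(x - 3)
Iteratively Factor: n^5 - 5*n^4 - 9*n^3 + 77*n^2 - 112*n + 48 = (n + 4)*(n^4 - 9*n^3 + 27*n^2 - 31*n + 12) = (n - 1)*(n + 4)*(n^3 - 8*n^2 + 19*n - 12) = (n - 3)*(n - 1)*(n + 4)*(n^2 - 5*n + 4) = (n - 3)*(n - 1)^2*(n + 4)*(n - 4)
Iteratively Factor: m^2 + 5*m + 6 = (m + 2)*(m + 3)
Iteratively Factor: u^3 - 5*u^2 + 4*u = (u - 1)*(u^2 - 4*u) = u*(u - 1)*(u - 4)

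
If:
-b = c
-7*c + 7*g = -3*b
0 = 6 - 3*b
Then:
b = 2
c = -2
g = -20/7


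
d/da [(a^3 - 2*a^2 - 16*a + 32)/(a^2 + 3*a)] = (a^4 + 6*a^3 + 10*a^2 - 64*a - 96)/(a^2*(a^2 + 6*a + 9))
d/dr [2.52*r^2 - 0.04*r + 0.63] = 5.04*r - 0.04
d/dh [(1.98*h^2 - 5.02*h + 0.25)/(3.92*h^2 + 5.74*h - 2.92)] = (31.0436*h^2 - 13.5232*h + 13.2234)/(15.3664*h^4 + 45.0016*h^3 + 10.0548*h^2 - 33.5216*h + 8.5264)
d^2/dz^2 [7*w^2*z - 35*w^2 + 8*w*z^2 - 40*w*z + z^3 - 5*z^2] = 16*w + 6*z - 10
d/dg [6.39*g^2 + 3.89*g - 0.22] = 12.78*g + 3.89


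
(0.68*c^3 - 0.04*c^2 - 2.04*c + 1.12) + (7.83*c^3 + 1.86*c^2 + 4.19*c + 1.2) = 8.51*c^3 + 1.82*c^2 + 2.15*c + 2.32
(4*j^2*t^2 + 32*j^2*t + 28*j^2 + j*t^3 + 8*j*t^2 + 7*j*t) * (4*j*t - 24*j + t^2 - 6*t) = 16*j^3*t^3 + 32*j^3*t^2 - 656*j^3*t - 672*j^3 + 8*j^2*t^4 + 16*j^2*t^3 - 328*j^2*t^2 - 336*j^2*t + j*t^5 + 2*j*t^4 - 41*j*t^3 - 42*j*t^2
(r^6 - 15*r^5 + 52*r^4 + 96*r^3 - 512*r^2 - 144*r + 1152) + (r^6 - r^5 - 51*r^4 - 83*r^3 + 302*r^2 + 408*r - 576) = 2*r^6 - 16*r^5 + r^4 + 13*r^3 - 210*r^2 + 264*r + 576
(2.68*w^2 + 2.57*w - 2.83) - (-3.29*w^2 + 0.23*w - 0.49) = 5.97*w^2 + 2.34*w - 2.34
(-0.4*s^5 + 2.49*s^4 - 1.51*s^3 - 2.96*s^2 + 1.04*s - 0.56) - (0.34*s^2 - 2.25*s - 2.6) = -0.4*s^5 + 2.49*s^4 - 1.51*s^3 - 3.3*s^2 + 3.29*s + 2.04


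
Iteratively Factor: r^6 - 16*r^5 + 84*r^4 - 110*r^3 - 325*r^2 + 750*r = (r - 3)*(r^5 - 13*r^4 + 45*r^3 + 25*r^2 - 250*r) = (r - 5)*(r - 3)*(r^4 - 8*r^3 + 5*r^2 + 50*r) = r*(r - 5)*(r - 3)*(r^3 - 8*r^2 + 5*r + 50) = r*(r - 5)^2*(r - 3)*(r^2 - 3*r - 10) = r*(r - 5)^2*(r - 3)*(r + 2)*(r - 5)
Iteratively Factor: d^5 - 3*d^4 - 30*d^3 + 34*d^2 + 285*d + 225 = (d - 5)*(d^4 + 2*d^3 - 20*d^2 - 66*d - 45) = (d - 5)*(d + 1)*(d^3 + d^2 - 21*d - 45) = (d - 5)^2*(d + 1)*(d^2 + 6*d + 9) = (d - 5)^2*(d + 1)*(d + 3)*(d + 3)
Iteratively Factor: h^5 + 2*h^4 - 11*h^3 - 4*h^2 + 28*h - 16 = (h - 1)*(h^4 + 3*h^3 - 8*h^2 - 12*h + 16) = (h - 1)*(h + 4)*(h^3 - h^2 - 4*h + 4) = (h - 1)*(h + 2)*(h + 4)*(h^2 - 3*h + 2) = (h - 2)*(h - 1)*(h + 2)*(h + 4)*(h - 1)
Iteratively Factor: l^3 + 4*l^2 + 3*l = (l + 1)*(l^2 + 3*l) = (l + 1)*(l + 3)*(l)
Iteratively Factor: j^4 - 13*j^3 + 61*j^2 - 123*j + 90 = (j - 5)*(j^3 - 8*j^2 + 21*j - 18) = (j - 5)*(j - 3)*(j^2 - 5*j + 6) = (j - 5)*(j - 3)^2*(j - 2)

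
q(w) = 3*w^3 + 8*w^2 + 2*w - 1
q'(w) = 9*w^2 + 16*w + 2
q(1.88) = 50.97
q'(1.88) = 63.89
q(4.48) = 438.27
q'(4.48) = 254.31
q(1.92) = 53.56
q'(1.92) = 65.90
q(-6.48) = -494.33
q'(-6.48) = 276.23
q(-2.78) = -9.19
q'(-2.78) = 27.08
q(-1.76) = 3.91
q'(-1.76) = 1.72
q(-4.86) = -166.14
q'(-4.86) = 136.82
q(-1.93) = 3.37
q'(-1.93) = 4.64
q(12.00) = 6359.00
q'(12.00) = 1490.00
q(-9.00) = -1558.00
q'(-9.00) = 587.00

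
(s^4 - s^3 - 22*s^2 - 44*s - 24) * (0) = 0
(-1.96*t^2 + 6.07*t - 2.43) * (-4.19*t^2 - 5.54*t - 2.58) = 8.2124*t^4 - 14.5749*t^3 - 18.3893*t^2 - 2.1984*t + 6.2694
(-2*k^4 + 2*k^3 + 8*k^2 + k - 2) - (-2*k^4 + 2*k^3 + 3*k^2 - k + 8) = 5*k^2 + 2*k - 10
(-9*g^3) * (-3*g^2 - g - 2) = 27*g^5 + 9*g^4 + 18*g^3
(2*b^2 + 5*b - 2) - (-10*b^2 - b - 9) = 12*b^2 + 6*b + 7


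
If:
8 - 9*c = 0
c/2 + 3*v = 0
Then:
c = 8/9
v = -4/27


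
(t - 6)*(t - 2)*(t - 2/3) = t^3 - 26*t^2/3 + 52*t/3 - 8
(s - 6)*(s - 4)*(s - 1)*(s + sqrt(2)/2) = s^4 - 11*s^3 + sqrt(2)*s^3/2 - 11*sqrt(2)*s^2/2 + 34*s^2 - 24*s + 17*sqrt(2)*s - 12*sqrt(2)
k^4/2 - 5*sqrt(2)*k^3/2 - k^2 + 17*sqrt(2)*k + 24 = (k/2 + sqrt(2)/2)*(k - 4*sqrt(2))*(k - 3*sqrt(2))*(k + sqrt(2))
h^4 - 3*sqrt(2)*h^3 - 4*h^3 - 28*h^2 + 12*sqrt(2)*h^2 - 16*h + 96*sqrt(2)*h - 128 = (h - 8)*(h + 4)*(h - 2*sqrt(2))*(h - sqrt(2))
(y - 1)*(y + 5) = y^2 + 4*y - 5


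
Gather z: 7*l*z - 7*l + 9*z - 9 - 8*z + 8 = -7*l + z*(7*l + 1) - 1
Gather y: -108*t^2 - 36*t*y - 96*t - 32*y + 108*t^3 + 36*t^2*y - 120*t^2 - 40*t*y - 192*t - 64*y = 108*t^3 - 228*t^2 - 288*t + y*(36*t^2 - 76*t - 96)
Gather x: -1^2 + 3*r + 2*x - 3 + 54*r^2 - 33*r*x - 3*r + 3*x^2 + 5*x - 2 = 54*r^2 + 3*x^2 + x*(7 - 33*r) - 6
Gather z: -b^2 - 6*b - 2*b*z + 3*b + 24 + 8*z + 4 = -b^2 - 3*b + z*(8 - 2*b) + 28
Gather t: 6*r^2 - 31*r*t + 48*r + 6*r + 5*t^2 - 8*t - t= 6*r^2 + 54*r + 5*t^2 + t*(-31*r - 9)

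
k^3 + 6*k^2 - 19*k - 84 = (k - 4)*(k + 3)*(k + 7)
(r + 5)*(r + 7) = r^2 + 12*r + 35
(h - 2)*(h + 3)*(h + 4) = h^3 + 5*h^2 - 2*h - 24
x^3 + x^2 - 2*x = x*(x - 1)*(x + 2)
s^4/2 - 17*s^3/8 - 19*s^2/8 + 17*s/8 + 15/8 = (s/2 + 1/2)*(s - 5)*(s - 1)*(s + 3/4)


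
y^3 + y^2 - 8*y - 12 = (y - 3)*(y + 2)^2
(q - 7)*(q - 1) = q^2 - 8*q + 7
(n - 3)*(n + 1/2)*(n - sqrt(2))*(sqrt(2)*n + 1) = sqrt(2)*n^4 - 5*sqrt(2)*n^3/2 - n^3 - 5*sqrt(2)*n^2/2 + 5*n^2/2 + 3*n/2 + 5*sqrt(2)*n/2 + 3*sqrt(2)/2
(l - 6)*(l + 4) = l^2 - 2*l - 24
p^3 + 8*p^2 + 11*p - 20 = (p - 1)*(p + 4)*(p + 5)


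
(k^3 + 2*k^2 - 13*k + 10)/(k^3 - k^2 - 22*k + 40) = (k - 1)/(k - 4)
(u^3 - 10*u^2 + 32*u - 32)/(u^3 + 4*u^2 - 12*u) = (u^2 - 8*u + 16)/(u*(u + 6))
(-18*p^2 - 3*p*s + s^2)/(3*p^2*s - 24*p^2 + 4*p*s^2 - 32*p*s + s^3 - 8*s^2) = (-6*p + s)/(p*s - 8*p + s^2 - 8*s)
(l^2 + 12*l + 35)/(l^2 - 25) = (l + 7)/(l - 5)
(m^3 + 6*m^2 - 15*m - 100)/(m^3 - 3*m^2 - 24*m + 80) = (m + 5)/(m - 4)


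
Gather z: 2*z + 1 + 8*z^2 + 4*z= 8*z^2 + 6*z + 1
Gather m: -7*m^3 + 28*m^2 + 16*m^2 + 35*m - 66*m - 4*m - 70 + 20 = -7*m^3 + 44*m^2 - 35*m - 50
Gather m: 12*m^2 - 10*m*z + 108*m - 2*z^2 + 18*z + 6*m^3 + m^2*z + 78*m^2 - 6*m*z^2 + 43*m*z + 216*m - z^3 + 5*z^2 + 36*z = 6*m^3 + m^2*(z + 90) + m*(-6*z^2 + 33*z + 324) - z^3 + 3*z^2 + 54*z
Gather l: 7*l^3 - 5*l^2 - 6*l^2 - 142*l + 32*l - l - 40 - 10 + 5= 7*l^3 - 11*l^2 - 111*l - 45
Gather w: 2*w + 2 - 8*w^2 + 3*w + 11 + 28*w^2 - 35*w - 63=20*w^2 - 30*w - 50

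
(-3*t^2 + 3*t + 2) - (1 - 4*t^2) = t^2 + 3*t + 1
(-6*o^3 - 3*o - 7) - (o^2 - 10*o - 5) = -6*o^3 - o^2 + 7*o - 2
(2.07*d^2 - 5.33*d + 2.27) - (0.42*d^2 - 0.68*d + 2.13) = 1.65*d^2 - 4.65*d + 0.14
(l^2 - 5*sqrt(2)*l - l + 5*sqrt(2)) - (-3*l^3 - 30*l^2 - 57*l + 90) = 3*l^3 + 31*l^2 - 5*sqrt(2)*l + 56*l - 90 + 5*sqrt(2)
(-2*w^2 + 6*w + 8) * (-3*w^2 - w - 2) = 6*w^4 - 16*w^3 - 26*w^2 - 20*w - 16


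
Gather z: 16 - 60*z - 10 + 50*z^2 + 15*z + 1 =50*z^2 - 45*z + 7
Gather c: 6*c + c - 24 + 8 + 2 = 7*c - 14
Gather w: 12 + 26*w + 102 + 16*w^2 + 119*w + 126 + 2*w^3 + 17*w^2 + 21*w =2*w^3 + 33*w^2 + 166*w + 240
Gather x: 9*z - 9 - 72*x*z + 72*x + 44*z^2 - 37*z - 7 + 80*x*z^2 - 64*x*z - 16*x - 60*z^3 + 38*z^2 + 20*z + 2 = x*(80*z^2 - 136*z + 56) - 60*z^3 + 82*z^2 - 8*z - 14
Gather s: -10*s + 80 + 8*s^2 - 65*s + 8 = 8*s^2 - 75*s + 88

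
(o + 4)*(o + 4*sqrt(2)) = o^2 + 4*o + 4*sqrt(2)*o + 16*sqrt(2)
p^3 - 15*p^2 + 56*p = p*(p - 8)*(p - 7)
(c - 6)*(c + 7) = c^2 + c - 42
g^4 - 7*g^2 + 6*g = g*(g - 2)*(g - 1)*(g + 3)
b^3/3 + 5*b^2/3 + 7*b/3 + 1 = (b/3 + 1)*(b + 1)^2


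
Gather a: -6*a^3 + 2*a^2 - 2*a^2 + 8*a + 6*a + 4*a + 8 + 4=-6*a^3 + 18*a + 12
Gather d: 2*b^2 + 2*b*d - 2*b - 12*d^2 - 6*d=2*b^2 - 2*b - 12*d^2 + d*(2*b - 6)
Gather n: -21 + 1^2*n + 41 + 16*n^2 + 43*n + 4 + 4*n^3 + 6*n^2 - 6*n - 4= 4*n^3 + 22*n^2 + 38*n + 20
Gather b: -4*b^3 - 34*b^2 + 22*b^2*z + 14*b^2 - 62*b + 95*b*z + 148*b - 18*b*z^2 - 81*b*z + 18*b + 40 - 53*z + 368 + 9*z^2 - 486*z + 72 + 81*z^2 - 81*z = -4*b^3 + b^2*(22*z - 20) + b*(-18*z^2 + 14*z + 104) + 90*z^2 - 620*z + 480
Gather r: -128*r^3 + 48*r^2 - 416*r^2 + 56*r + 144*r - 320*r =-128*r^3 - 368*r^2 - 120*r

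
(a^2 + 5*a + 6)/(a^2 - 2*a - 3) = (a^2 + 5*a + 6)/(a^2 - 2*a - 3)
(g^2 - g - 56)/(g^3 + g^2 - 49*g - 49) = (g - 8)/(g^2 - 6*g - 7)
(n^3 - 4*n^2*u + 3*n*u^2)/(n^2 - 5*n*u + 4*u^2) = n*(-n + 3*u)/(-n + 4*u)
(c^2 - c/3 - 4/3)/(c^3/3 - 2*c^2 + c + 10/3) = (3*c - 4)/(c^2 - 7*c + 10)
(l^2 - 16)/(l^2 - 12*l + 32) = (l + 4)/(l - 8)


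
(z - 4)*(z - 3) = z^2 - 7*z + 12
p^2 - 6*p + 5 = (p - 5)*(p - 1)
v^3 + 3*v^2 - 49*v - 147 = (v - 7)*(v + 3)*(v + 7)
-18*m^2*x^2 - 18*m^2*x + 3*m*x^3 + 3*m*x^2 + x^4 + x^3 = x*(-3*m + x)*(6*m + x)*(x + 1)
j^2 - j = j*(j - 1)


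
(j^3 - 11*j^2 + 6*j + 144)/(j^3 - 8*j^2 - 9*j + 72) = (j - 6)/(j - 3)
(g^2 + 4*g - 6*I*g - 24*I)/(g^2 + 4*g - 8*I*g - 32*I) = (g - 6*I)/(g - 8*I)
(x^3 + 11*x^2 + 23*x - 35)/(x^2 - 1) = (x^2 + 12*x + 35)/(x + 1)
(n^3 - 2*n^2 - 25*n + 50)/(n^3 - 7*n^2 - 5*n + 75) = (n^2 + 3*n - 10)/(n^2 - 2*n - 15)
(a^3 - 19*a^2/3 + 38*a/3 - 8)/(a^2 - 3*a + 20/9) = 3*(a^2 - 5*a + 6)/(3*a - 5)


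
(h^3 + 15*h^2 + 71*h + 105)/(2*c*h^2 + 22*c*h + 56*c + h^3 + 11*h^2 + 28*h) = (h^2 + 8*h + 15)/(2*c*h + 8*c + h^2 + 4*h)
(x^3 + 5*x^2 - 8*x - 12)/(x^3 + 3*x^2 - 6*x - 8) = (x + 6)/(x + 4)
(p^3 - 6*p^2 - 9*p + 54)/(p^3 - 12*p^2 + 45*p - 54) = (p + 3)/(p - 3)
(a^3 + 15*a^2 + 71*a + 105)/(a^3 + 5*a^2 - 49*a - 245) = (a + 3)/(a - 7)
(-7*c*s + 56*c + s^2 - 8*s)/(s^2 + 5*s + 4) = (-7*c*s + 56*c + s^2 - 8*s)/(s^2 + 5*s + 4)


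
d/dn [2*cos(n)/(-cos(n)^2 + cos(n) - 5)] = 2*(sin(n)^2 + 4)*sin(n)/(sin(n)^2 + cos(n) - 6)^2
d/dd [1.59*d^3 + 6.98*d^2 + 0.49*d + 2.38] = 4.77*d^2 + 13.96*d + 0.49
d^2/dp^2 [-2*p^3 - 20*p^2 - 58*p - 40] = -12*p - 40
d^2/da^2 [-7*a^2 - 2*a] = -14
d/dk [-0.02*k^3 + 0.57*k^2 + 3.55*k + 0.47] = -0.06*k^2 + 1.14*k + 3.55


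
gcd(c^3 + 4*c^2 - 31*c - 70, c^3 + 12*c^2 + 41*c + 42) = c^2 + 9*c + 14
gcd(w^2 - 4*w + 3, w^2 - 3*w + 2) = w - 1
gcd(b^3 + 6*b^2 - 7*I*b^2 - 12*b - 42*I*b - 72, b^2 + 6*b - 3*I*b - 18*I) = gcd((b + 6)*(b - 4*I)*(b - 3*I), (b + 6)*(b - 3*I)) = b^2 + b*(6 - 3*I) - 18*I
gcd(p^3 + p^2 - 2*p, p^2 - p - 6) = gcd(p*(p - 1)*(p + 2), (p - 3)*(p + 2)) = p + 2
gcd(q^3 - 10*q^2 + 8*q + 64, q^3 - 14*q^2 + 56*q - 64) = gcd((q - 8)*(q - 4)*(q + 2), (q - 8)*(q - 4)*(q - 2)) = q^2 - 12*q + 32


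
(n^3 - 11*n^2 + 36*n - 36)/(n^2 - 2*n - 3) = (n^2 - 8*n + 12)/(n + 1)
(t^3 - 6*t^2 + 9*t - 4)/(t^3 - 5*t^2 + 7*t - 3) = (t - 4)/(t - 3)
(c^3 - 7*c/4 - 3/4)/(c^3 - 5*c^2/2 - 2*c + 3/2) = (4*c^2 - 4*c - 3)/(2*(2*c^2 - 7*c + 3))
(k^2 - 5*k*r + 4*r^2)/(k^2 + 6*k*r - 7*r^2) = (k - 4*r)/(k + 7*r)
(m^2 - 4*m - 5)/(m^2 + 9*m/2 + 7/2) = 2*(m - 5)/(2*m + 7)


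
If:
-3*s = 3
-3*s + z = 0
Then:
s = -1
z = -3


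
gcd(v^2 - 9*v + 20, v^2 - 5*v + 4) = v - 4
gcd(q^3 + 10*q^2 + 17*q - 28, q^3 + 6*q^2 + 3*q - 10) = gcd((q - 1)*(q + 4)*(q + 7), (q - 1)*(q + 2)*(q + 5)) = q - 1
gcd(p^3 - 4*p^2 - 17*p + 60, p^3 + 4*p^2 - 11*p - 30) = p - 3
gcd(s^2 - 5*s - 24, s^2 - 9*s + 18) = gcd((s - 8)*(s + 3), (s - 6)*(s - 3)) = 1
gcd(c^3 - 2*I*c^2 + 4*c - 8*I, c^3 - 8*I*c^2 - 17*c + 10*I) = c - 2*I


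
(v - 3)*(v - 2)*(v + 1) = v^3 - 4*v^2 + v + 6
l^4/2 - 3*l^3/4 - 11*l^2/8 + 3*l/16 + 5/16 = (l/2 + 1/4)*(l - 5/2)*(l - 1/2)*(l + 1)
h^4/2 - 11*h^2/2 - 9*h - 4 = (h/2 + 1)*(h - 4)*(h + 1)^2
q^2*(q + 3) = q^3 + 3*q^2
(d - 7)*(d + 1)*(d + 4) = d^3 - 2*d^2 - 31*d - 28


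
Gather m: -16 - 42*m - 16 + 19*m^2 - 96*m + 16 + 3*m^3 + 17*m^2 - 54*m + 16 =3*m^3 + 36*m^2 - 192*m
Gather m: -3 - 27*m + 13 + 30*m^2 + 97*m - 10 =30*m^2 + 70*m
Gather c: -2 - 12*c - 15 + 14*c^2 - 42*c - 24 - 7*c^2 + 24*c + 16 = 7*c^2 - 30*c - 25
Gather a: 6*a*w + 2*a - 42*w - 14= a*(6*w + 2) - 42*w - 14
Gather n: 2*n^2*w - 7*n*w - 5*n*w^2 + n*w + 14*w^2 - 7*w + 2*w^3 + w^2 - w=2*n^2*w + n*(-5*w^2 - 6*w) + 2*w^3 + 15*w^2 - 8*w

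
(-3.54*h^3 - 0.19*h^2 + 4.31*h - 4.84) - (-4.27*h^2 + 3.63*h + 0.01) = -3.54*h^3 + 4.08*h^2 + 0.68*h - 4.85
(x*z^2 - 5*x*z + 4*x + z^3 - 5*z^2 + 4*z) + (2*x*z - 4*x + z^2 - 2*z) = x*z^2 - 3*x*z + z^3 - 4*z^2 + 2*z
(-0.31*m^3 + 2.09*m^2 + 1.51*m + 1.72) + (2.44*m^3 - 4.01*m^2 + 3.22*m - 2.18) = 2.13*m^3 - 1.92*m^2 + 4.73*m - 0.46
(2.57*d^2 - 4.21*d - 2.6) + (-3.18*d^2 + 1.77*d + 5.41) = -0.61*d^2 - 2.44*d + 2.81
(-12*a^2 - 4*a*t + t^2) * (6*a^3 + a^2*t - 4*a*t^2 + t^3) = -72*a^5 - 36*a^4*t + 50*a^3*t^2 + 5*a^2*t^3 - 8*a*t^4 + t^5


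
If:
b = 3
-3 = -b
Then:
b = 3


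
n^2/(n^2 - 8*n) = n/(n - 8)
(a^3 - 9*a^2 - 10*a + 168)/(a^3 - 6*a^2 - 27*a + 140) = (a^2 - 2*a - 24)/(a^2 + a - 20)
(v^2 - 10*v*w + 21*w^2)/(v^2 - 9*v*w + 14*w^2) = (v - 3*w)/(v - 2*w)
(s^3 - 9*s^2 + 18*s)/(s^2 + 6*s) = (s^2 - 9*s + 18)/(s + 6)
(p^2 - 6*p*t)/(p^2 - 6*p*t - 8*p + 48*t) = p/(p - 8)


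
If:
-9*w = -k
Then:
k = 9*w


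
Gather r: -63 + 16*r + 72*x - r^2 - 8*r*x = -r^2 + r*(16 - 8*x) + 72*x - 63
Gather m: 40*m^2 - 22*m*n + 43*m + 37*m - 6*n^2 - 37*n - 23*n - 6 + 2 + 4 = 40*m^2 + m*(80 - 22*n) - 6*n^2 - 60*n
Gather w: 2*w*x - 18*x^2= 2*w*x - 18*x^2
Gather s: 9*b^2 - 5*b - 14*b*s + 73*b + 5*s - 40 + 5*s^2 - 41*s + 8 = 9*b^2 + 68*b + 5*s^2 + s*(-14*b - 36) - 32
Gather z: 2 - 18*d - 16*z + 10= -18*d - 16*z + 12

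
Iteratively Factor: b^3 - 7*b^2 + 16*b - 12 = (b - 2)*(b^2 - 5*b + 6) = (b - 2)^2*(b - 3)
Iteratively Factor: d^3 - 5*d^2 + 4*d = (d)*(d^2 - 5*d + 4) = d*(d - 4)*(d - 1)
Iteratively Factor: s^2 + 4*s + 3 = (s + 1)*(s + 3)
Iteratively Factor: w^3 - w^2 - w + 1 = (w + 1)*(w^2 - 2*w + 1) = (w - 1)*(w + 1)*(w - 1)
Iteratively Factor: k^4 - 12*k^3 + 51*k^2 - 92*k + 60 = (k - 2)*(k^3 - 10*k^2 + 31*k - 30) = (k - 2)^2*(k^2 - 8*k + 15) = (k - 3)*(k - 2)^2*(k - 5)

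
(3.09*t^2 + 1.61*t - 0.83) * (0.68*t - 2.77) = 2.1012*t^3 - 7.4645*t^2 - 5.0241*t + 2.2991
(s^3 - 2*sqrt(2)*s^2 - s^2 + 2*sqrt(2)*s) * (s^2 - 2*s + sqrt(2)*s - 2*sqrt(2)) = s^5 - 3*s^4 - sqrt(2)*s^4 - 2*s^3 + 3*sqrt(2)*s^3 - 2*sqrt(2)*s^2 + 12*s^2 - 8*s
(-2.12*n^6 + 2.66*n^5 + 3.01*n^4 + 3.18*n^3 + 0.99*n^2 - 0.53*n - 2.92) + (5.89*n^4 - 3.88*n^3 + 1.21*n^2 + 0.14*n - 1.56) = -2.12*n^6 + 2.66*n^5 + 8.9*n^4 - 0.7*n^3 + 2.2*n^2 - 0.39*n - 4.48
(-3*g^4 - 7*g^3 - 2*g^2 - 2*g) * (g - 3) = -3*g^5 + 2*g^4 + 19*g^3 + 4*g^2 + 6*g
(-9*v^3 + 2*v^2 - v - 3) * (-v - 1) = 9*v^4 + 7*v^3 - v^2 + 4*v + 3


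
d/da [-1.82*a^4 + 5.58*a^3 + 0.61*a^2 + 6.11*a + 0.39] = -7.28*a^3 + 16.74*a^2 + 1.22*a + 6.11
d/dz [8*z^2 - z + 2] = 16*z - 1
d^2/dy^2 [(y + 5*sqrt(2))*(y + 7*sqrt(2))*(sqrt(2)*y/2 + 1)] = 3*sqrt(2)*y + 26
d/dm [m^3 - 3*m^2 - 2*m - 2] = 3*m^2 - 6*m - 2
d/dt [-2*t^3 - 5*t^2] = 2*t*(-3*t - 5)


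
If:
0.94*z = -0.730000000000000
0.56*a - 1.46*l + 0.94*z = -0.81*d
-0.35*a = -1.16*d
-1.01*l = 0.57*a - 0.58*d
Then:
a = 0.53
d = 0.16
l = -0.21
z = -0.78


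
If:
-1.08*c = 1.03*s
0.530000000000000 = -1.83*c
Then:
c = -0.29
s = 0.30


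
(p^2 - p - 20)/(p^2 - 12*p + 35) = (p + 4)/(p - 7)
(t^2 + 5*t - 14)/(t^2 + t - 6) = (t + 7)/(t + 3)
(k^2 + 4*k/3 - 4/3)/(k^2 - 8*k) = (3*k^2 + 4*k - 4)/(3*k*(k - 8))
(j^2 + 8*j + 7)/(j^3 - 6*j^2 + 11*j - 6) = (j^2 + 8*j + 7)/(j^3 - 6*j^2 + 11*j - 6)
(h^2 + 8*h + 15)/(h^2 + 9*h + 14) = (h^2 + 8*h + 15)/(h^2 + 9*h + 14)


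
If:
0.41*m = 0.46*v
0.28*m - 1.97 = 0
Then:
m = 7.04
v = 6.27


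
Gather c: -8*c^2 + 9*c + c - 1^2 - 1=-8*c^2 + 10*c - 2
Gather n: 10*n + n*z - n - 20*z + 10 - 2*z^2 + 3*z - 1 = n*(z + 9) - 2*z^2 - 17*z + 9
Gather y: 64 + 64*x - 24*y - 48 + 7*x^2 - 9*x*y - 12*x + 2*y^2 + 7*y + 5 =7*x^2 + 52*x + 2*y^2 + y*(-9*x - 17) + 21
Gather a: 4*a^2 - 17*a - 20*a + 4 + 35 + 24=4*a^2 - 37*a + 63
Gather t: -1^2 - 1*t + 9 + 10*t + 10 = 9*t + 18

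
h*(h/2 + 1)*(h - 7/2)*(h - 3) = h^4/2 - 9*h^3/4 - 5*h^2/4 + 21*h/2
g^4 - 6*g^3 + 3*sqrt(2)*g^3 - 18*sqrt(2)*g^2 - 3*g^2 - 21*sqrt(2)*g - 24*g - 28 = (g - 7)*(g + 1)*(g + sqrt(2))*(g + 2*sqrt(2))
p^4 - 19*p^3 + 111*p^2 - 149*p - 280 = (p - 8)*(p - 7)*(p - 5)*(p + 1)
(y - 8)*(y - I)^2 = y^3 - 8*y^2 - 2*I*y^2 - y + 16*I*y + 8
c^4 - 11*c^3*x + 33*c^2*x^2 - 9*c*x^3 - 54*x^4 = (c - 6*x)*(c - 3*x)^2*(c + x)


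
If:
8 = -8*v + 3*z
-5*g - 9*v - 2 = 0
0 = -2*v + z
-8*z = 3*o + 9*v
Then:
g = 34/5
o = 100/3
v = -4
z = -8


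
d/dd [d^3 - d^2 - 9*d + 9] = 3*d^2 - 2*d - 9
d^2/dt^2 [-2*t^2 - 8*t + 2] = -4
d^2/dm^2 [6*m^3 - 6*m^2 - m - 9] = 36*m - 12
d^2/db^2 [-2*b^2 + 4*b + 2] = -4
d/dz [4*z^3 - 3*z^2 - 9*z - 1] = 12*z^2 - 6*z - 9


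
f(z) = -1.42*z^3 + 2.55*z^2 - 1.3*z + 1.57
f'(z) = -4.26*z^2 + 5.1*z - 1.3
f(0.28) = 1.37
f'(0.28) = -0.21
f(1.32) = 1.03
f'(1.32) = -1.99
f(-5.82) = 375.45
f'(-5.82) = -175.28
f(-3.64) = 108.57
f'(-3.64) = -76.31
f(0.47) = 1.37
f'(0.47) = 0.16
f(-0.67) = 4.01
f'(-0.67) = -6.63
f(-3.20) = 78.37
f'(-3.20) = -61.24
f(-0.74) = 4.50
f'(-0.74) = -7.41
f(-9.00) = 1255.00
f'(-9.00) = -392.26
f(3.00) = -17.72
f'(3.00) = -24.34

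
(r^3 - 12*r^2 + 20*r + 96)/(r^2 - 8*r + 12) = (r^2 - 6*r - 16)/(r - 2)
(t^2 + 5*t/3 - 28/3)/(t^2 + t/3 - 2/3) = (3*t^2 + 5*t - 28)/(3*t^2 + t - 2)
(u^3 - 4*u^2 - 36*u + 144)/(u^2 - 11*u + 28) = (u^2 - 36)/(u - 7)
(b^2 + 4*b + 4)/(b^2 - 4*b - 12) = (b + 2)/(b - 6)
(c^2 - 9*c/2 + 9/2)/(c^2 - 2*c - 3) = (c - 3/2)/(c + 1)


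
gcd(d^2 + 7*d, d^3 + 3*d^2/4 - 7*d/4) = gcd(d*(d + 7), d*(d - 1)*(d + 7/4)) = d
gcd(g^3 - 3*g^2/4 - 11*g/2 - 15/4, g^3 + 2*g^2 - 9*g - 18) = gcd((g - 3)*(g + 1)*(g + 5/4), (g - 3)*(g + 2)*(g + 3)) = g - 3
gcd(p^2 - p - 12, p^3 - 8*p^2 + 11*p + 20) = p - 4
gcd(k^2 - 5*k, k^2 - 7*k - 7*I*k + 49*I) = 1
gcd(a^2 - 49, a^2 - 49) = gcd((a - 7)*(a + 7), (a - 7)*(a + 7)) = a^2 - 49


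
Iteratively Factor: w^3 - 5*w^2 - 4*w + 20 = (w - 5)*(w^2 - 4) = (w - 5)*(w + 2)*(w - 2)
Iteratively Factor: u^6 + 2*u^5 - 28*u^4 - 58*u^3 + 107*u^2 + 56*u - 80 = (u - 1)*(u^5 + 3*u^4 - 25*u^3 - 83*u^2 + 24*u + 80) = (u - 1)*(u + 1)*(u^4 + 2*u^3 - 27*u^2 - 56*u + 80) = (u - 1)^2*(u + 1)*(u^3 + 3*u^2 - 24*u - 80) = (u - 5)*(u - 1)^2*(u + 1)*(u^2 + 8*u + 16) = (u - 5)*(u - 1)^2*(u + 1)*(u + 4)*(u + 4)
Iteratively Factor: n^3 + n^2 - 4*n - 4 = (n - 2)*(n^2 + 3*n + 2) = (n - 2)*(n + 1)*(n + 2)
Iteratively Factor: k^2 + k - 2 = (k + 2)*(k - 1)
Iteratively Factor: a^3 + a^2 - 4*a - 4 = (a + 2)*(a^2 - a - 2) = (a - 2)*(a + 2)*(a + 1)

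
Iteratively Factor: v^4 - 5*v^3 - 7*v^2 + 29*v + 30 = (v + 2)*(v^3 - 7*v^2 + 7*v + 15) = (v + 1)*(v + 2)*(v^2 - 8*v + 15) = (v - 3)*(v + 1)*(v + 2)*(v - 5)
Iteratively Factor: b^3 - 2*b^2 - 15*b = (b + 3)*(b^2 - 5*b) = b*(b + 3)*(b - 5)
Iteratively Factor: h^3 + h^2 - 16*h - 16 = (h - 4)*(h^2 + 5*h + 4) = (h - 4)*(h + 4)*(h + 1)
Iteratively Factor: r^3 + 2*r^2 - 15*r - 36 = (r - 4)*(r^2 + 6*r + 9) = (r - 4)*(r + 3)*(r + 3)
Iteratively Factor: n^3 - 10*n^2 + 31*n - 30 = (n - 2)*(n^2 - 8*n + 15) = (n - 3)*(n - 2)*(n - 5)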